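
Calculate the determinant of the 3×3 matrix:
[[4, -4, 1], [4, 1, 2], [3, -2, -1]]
-39

Expansion along first row:
det = 4·det([[1,2],[-2,-1]]) - -4·det([[4,2],[3,-1]]) + 1·det([[4,1],[3,-2]])
    = 4·(1·-1 - 2·-2) - -4·(4·-1 - 2·3) + 1·(4·-2 - 1·3)
    = 4·3 - -4·-10 + 1·-11
    = 12 + -40 + -11 = -39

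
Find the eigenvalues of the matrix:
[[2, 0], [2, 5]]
λ = 2 and λ = 5

Characteristic equation: det(A - λI) = 0
λ² - (trace)λ + (det) = 0
λ² - (7)λ + (10) = 0
λ² - 7λ + 10 = 0
Solving: λ = 2, 5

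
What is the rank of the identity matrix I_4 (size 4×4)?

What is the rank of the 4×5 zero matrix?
rank(I_4) = 4, rank(0) = 0

The identity I_4 has 4 columns that are the standard basis vectors e_1, …, e_4. These are linearly independent, so all 4 columns are pivots and rank(I_4) = 4.
The 4×5 zero matrix has every entry zero, so every row is the zero row and there are no pivots; rank(0) = 0.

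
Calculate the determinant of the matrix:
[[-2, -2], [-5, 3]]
-16

For a 2×2 matrix [[a, b], [c, d]], det = ad - bc
det = (-2)(3) - (-2)(-5) = -6 - 10 = -16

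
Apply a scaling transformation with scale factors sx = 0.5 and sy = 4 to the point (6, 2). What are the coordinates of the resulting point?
(3.0, 8)

Scaling matrix:
[[0.50, 0], [0, 4]]
Result: (6 × 0.5, 2 × 4) = (3.0, 8)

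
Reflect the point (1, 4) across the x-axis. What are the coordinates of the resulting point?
(1, -4)

Reflection across x-axis: (1, 4) → (1, -4)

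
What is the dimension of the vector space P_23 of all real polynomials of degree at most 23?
Dimension = 24

A polynomial of degree at most 23 can be written as a₀ + a₁x + a₂x² + … + a_23x^23, with 24 free coefficients a₀, …, a_23.
The set {1, x, x², …, x^23} is a basis: it spans P_23 (every such polynomial is a linear combination of these) and is linearly independent (a polynomial is zero iff all its coefficients are zero).
Therefore dim(P_23) = 23 + 1 = 24.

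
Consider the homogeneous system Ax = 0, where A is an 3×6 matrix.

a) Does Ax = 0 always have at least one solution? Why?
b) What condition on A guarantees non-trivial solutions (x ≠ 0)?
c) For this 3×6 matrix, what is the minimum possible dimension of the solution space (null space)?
a) Yes, x = 0 is always a solution. b) When A has linearly dependent columns (rank < n). c) Minimum nullity = 3.

a) x = 0 satisfies A·0 = 0, so the zero vector is always a solution.
b) Non-trivial solutions exist iff the columns of A are linearly dependent, equivalently rank(A) < n (the number of columns).
c) By rank-nullity, rank(A) + nullity(A) = n = 6. Since A has only 3 rows, rank(A) ≤ 3, so nullity(A) ≥ 6 - 3 = 3.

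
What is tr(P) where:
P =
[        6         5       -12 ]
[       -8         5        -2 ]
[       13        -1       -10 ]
tr(P) = 6 + 5 - 10 = 1

The trace of a square matrix is the sum of its diagonal entries.
Diagonal entries of P: P[0][0] = 6, P[1][1] = 5, P[2][2] = -10.
tr(P) = 6 + 5 - 10 = 1.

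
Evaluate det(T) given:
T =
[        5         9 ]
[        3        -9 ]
det(T) = -72

For a 2×2 matrix [[a, b], [c, d]], det = a*d - b*c.
det(T) = (5)*(-9) - (9)*(3) = -45 - 27 = -72.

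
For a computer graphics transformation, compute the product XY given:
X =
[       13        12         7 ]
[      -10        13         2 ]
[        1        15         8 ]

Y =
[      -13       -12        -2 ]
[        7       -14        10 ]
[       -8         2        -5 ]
XY =
[     -141      -310        59 ]
[      205       -58       140 ]
[       28      -206       108 ]

Matrix multiplication: (XY)[i][j] = sum over k of X[i][k] * Y[k][j].
  (XY)[0][0] = (13)*(-13) + (12)*(7) + (7)*(-8) = -141
  (XY)[0][1] = (13)*(-12) + (12)*(-14) + (7)*(2) = -310
  (XY)[0][2] = (13)*(-2) + (12)*(10) + (7)*(-5) = 59
  (XY)[1][0] = (-10)*(-13) + (13)*(7) + (2)*(-8) = 205
  (XY)[1][1] = (-10)*(-12) + (13)*(-14) + (2)*(2) = -58
  (XY)[1][2] = (-10)*(-2) + (13)*(10) + (2)*(-5) = 140
  (XY)[2][0] = (1)*(-13) + (15)*(7) + (8)*(-8) = 28
  (XY)[2][1] = (1)*(-12) + (15)*(-14) + (8)*(2) = -206
  (XY)[2][2] = (1)*(-2) + (15)*(10) + (8)*(-5) = 108
XY =
[     -141      -310        59 ]
[      205       -58       140 ]
[       28      -206       108 ]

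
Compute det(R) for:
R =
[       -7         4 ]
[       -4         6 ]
det(R) = -26

For a 2×2 matrix [[a, b], [c, d]], det = a*d - b*c.
det(R) = (-7)*(6) - (4)*(-4) = -42 + 16 = -26.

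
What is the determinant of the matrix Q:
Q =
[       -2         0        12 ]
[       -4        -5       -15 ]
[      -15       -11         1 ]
det(Q) = -32

Expand along row 0 (cofactor expansion): det(Q) = a*(e*i - f*h) - b*(d*i - f*g) + c*(d*h - e*g), where the 3×3 is [[a, b, c], [d, e, f], [g, h, i]].
Minor M_00 = (-5)*(1) - (-15)*(-11) = -5 - 165 = -170.
Minor M_01 = (-4)*(1) - (-15)*(-15) = -4 - 225 = -229.
Minor M_02 = (-4)*(-11) - (-5)*(-15) = 44 - 75 = -31.
det(Q) = (-2)*(-170) - (0)*(-229) + (12)*(-31) = 340 + 0 - 372 = -32.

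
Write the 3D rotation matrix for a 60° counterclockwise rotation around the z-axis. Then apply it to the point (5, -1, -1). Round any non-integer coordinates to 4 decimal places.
R = [[1/2, -√3/2, 0], [√3/2, 1/2, 0], [0, 0, 1]]; R·(5, -1, -1) = (3.3660, 3.8301, -1.0000)

Rotation matrix for 60° around z-axis:
cos(60°) = 1/2, sin(60°) = √3/2
R = [[1/2, -√3/2, 0], [√3/2, 1/2, 0], [0, 0, 1]]
Apply to (5, -1, -1): R·[5, -1, -1]ᵀ = (3.3660, 3.8301, -1.0000)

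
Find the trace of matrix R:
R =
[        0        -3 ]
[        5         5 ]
tr(R) = 0 + 5 = 5

The trace of a square matrix is the sum of its diagonal entries.
Diagonal entries of R: R[0][0] = 0, R[1][1] = 5.
tr(R) = 0 + 5 = 5.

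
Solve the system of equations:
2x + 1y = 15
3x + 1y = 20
x = 5, y = 5

Use elimination (row reduction):
Equation 1: 2x + 1y = 15.
Equation 2: 3x + 1y = 20.
Multiply Eq1 by 3 and Eq2 by 2: 6x + 3y = 45;  6x + 2y = 40.
Subtract: (-1)y = -5, so y = 5.
Back-substitute into Eq1: 2x + 1*(5) = 15, so x = 5.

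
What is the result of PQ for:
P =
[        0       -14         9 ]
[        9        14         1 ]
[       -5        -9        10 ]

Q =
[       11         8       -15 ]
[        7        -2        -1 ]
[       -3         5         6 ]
PQ =
[     -125        73        68 ]
[      194        49      -143 ]
[     -148        28       144 ]

Matrix multiplication: (PQ)[i][j] = sum over k of P[i][k] * Q[k][j].
  (PQ)[0][0] = (0)*(11) + (-14)*(7) + (9)*(-3) = -125
  (PQ)[0][1] = (0)*(8) + (-14)*(-2) + (9)*(5) = 73
  (PQ)[0][2] = (0)*(-15) + (-14)*(-1) + (9)*(6) = 68
  (PQ)[1][0] = (9)*(11) + (14)*(7) + (1)*(-3) = 194
  (PQ)[1][1] = (9)*(8) + (14)*(-2) + (1)*(5) = 49
  (PQ)[1][2] = (9)*(-15) + (14)*(-1) + (1)*(6) = -143
  (PQ)[2][0] = (-5)*(11) + (-9)*(7) + (10)*(-3) = -148
  (PQ)[2][1] = (-5)*(8) + (-9)*(-2) + (10)*(5) = 28
  (PQ)[2][2] = (-5)*(-15) + (-9)*(-1) + (10)*(6) = 144
PQ =
[     -125        73        68 ]
[      194        49      -143 ]
[     -148        28       144 ]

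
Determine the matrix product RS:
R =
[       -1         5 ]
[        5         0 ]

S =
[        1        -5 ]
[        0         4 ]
RS =
[       -1        25 ]
[        5       -25 ]

Matrix multiplication: (RS)[i][j] = sum over k of R[i][k] * S[k][j].
  (RS)[0][0] = (-1)*(1) + (5)*(0) = -1
  (RS)[0][1] = (-1)*(-5) + (5)*(4) = 25
  (RS)[1][0] = (5)*(1) + (0)*(0) = 5
  (RS)[1][1] = (5)*(-5) + (0)*(4) = -25
RS =
[       -1        25 ]
[        5       -25 ]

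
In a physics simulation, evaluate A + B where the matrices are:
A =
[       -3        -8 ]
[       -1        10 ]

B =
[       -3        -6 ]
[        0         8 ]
A + B =
[       -6       -14 ]
[       -1        18 ]

Matrix addition is elementwise: (A+B)[i][j] = A[i][j] + B[i][j].
  (A+B)[0][0] = (-3) + (-3) = -6
  (A+B)[0][1] = (-8) + (-6) = -14
  (A+B)[1][0] = (-1) + (0) = -1
  (A+B)[1][1] = (10) + (8) = 18
A + B =
[       -6       -14 ]
[       -1        18 ]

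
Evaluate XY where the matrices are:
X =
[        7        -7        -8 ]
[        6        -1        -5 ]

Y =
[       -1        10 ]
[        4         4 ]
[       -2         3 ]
XY =
[      -19        18 ]
[        0        41 ]

Matrix multiplication: (XY)[i][j] = sum over k of X[i][k] * Y[k][j].
  (XY)[0][0] = (7)*(-1) + (-7)*(4) + (-8)*(-2) = -19
  (XY)[0][1] = (7)*(10) + (-7)*(4) + (-8)*(3) = 18
  (XY)[1][0] = (6)*(-1) + (-1)*(4) + (-5)*(-2) = 0
  (XY)[1][1] = (6)*(10) + (-1)*(4) + (-5)*(3) = 41
XY =
[      -19        18 ]
[        0        41 ]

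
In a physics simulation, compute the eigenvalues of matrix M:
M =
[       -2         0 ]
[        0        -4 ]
λ = -4, -2

Solve det(M - λI) = 0. For a 2×2 matrix the characteristic equation is λ² - (trace)λ + det = 0.
trace(M) = a + d = -2 - 4 = -6.
det(M) = a*d - b*c = (-2)*(-4) - (0)*(0) = 8 - 0 = 8.
Characteristic equation: λ² - (-6)λ + (8) = 0.
Discriminant = (-6)² - 4*(8) = 36 - 32 = 4.
λ = (-6 ± √4) / 2 = (-6 ± 2) / 2 = -4, -2.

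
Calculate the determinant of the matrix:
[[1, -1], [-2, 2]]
0

For a 2×2 matrix [[a, b], [c, d]], det = ad - bc
det = (1)(2) - (-1)(-2) = 2 - 2 = 0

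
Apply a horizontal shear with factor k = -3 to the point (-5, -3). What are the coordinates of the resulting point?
(4, -3)

Shear matrix for horizontal shear with factor k = -3:
[[1, -3], [0, 1]]
Result: (-5, -3) → (4, -3)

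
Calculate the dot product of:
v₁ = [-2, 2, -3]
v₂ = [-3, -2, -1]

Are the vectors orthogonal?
5, No

The dot product is the sum of products of corresponding components.
v₁·v₂ = (-2)*(-3) + (2)*(-2) + (-3)*(-1) = 6 - 4 + 3 = 5.
Two vectors are orthogonal iff their dot product is 0; here the dot product is 5, so the vectors are not orthogonal.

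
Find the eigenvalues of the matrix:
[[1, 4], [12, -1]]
λ = -7 and λ = 7

Characteristic equation: det(A - λI) = 0
λ² - (trace)λ + (det) = 0
λ² - (0)λ + (-49) = 0
λ² - 0λ - 49 = 0
Solving: λ = -7, 7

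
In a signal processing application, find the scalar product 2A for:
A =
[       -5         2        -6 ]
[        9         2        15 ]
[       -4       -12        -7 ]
2A =
[      -10         4       -12 ]
[       18         4        30 ]
[       -8       -24       -14 ]

Scalar multiplication is elementwise: (2A)[i][j] = 2 * A[i][j].
  (2A)[0][0] = 2 * (-5) = -10
  (2A)[0][1] = 2 * (2) = 4
  (2A)[0][2] = 2 * (-6) = -12
  (2A)[1][0] = 2 * (9) = 18
  (2A)[1][1] = 2 * (2) = 4
  (2A)[1][2] = 2 * (15) = 30
  (2A)[2][0] = 2 * (-4) = -8
  (2A)[2][1] = 2 * (-12) = -24
  (2A)[2][2] = 2 * (-7) = -14
2A =
[      -10         4       -12 ]
[       18         4        30 ]
[       -8       -24       -14 ]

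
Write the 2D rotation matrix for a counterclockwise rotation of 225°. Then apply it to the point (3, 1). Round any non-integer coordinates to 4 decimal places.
R = [[-√2/2, √2/2], [-√2/2, -√2/2]]; R·(3, 1) = (-1.4142, -2.8284)

Rotation matrix formula: R(θ) = [[cos θ, -sin θ], [sin θ, cos θ]]
For θ = 225°:
cos(225°) = -√2/2
sin(225°) = -√2/2
R = [[-√2/2, √2/2], [-√2/2, -√2/2]]
Apply to (3, 1): [-√2/2·3 + (√2/2)·1, -√2/2·3 + -√2/2·1] = (-1.4142, -2.8284)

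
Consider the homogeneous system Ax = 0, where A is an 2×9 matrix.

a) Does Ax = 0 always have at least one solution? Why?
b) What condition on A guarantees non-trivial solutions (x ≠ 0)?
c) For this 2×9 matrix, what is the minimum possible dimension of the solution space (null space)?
a) Yes, x = 0 is always a solution. b) When A has linearly dependent columns (rank < n). c) Minimum nullity = 7.

a) x = 0 satisfies A·0 = 0, so the zero vector is always a solution.
b) Non-trivial solutions exist iff the columns of A are linearly dependent, equivalently rank(A) < n (the number of columns).
c) By rank-nullity, rank(A) + nullity(A) = n = 9. Since A has only 2 rows, rank(A) ≤ 2, so nullity(A) ≥ 9 - 2 = 7.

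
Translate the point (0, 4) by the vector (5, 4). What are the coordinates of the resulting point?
(5, 8)

Translation by (5, 4):
x' = 0 + 5 = 5
y' = 4 + 4 = 8
Homogeneous matrix: [[1, 0, 5], [0, 1, 4], [0, 0, 1]]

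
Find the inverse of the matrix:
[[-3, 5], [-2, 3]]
[[3, -5], [2, -3]]

For [[a,b],[c,d]], inverse = (1/det)·[[d,-b],[-c,a]]
det = -3·3 - 5·-2 = 1
Inverse = (1/1)·[[3, -5], [2, -3]]
        = [[3, -5], [2, -3]]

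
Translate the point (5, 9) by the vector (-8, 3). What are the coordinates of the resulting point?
(-3, 12)

Translation by (-8, 3):
x' = 5 + -8 = -3
y' = 9 + 3 = 12
Homogeneous matrix: [[1, 0, -8], [0, 1, 3], [0, 0, 1]]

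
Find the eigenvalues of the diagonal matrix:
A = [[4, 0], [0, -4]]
λ₁ = 4, λ₂ = -4

The characteristic polynomial of A is det(A - λI) = (4 - λ)(-4 - λ) = 0.
The roots are λ = 4 and λ = -4, so the eigenvalues are the diagonal entries.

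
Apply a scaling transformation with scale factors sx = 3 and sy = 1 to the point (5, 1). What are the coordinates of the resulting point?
(15, 1)

Scaling matrix:
[[3, 0], [0, 1]]
Result: (5 × 3, 1 × 1) = (15, 1)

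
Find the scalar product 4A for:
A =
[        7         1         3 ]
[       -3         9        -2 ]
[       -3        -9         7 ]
4A =
[       28         4        12 ]
[      -12        36        -8 ]
[      -12       -36        28 ]

Scalar multiplication is elementwise: (4A)[i][j] = 4 * A[i][j].
  (4A)[0][0] = 4 * (7) = 28
  (4A)[0][1] = 4 * (1) = 4
  (4A)[0][2] = 4 * (3) = 12
  (4A)[1][0] = 4 * (-3) = -12
  (4A)[1][1] = 4 * (9) = 36
  (4A)[1][2] = 4 * (-2) = -8
  (4A)[2][0] = 4 * (-3) = -12
  (4A)[2][1] = 4 * (-9) = -36
  (4A)[2][2] = 4 * (7) = 28
4A =
[       28         4        12 ]
[      -12        36        -8 ]
[      -12       -36        28 ]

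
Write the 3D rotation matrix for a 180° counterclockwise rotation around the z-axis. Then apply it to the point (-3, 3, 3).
R = [[-1, 0, 0], [0, -1, 0], [0, 0, 1]]; R·(-3, 3, 3) = (3, -3, 3)

Rotation matrix for 180° around z-axis:
cos(180°) = -1, sin(180°) = 0
R = [[-1, 0, 0], [0, -1, 0], [0, 0, 1]]
Apply to (-3, 3, 3): R·[-3, 3, 3]ᵀ = (3, -3, 3)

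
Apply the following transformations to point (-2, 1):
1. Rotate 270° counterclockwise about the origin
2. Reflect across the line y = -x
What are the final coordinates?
(-2, -1)

Step 1: Rotate 270° → (1, 2)
Step 2: Reflect across the line y = -x → (-2, -1)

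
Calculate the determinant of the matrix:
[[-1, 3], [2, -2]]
-4

For a 2×2 matrix [[a, b], [c, d]], det = ad - bc
det = (-1)(-2) - (3)(2) = 2 - 6 = -4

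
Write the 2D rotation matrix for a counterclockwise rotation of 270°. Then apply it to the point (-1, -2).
R = [[0, 1], [-1, 0]]; R·(-1, -2) = (-2, 1)

Rotation matrix formula: R(θ) = [[cos θ, -sin θ], [sin θ, cos θ]]
For θ = 270°:
cos(270°) = 0
sin(270°) = -1
R = [[0, 1], [-1, 0]]
Apply to (-1, -2): [0·-1 + (1)·-2, -1·-1 + 0·-2] = (-2, 1)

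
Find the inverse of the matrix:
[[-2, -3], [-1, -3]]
[[-1, 1], [1/3, -2/3]]

For [[a,b],[c,d]], inverse = (1/det)·[[d,-b],[-c,a]]
det = -2·-3 - -3·-1 = 3
Inverse = (1/3)·[[-3, 3], [1, -2]]
        = [[-1, 1], [1/3, -2/3]]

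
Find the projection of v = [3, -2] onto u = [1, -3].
[9/10, -27/10]

The projection of v onto u is proj_u(v) = ((v·u) / (u·u)) · u.
v·u = (3)*(1) + (-2)*(-3) = 9.
u·u = (1)*(1) + (-3)*(-3) = 10.
coefficient = 9 / 10 = 9/10.
proj_u(v) = 9/10 · [1, -3] = [9/10, -27/10].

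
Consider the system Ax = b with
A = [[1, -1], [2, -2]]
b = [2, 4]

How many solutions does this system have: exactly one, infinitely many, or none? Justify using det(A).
Infinitely many solutions

det(A) = (1)*(-2) - (-1)*(2) = 0, so A is singular (column 2 is -1 times column 1).
b = [2, 4] = 2 * column 1 of A, so b lies in the column space of A.
A singular matrix whose right-hand side is in its column space gives a 1-parameter family of solutions — infinitely many.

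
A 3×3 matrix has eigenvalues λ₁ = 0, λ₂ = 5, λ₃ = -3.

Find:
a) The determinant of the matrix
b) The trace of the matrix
det = 0, trace = 2

Two standard eigenvalue identities:
- det(A) equals the product of the eigenvalues (counted with multiplicity).
- trace(A) equals the sum of the eigenvalues.
det(A) = (0)*(5)*(-3) = 0.
trace(A) = 0 + 5 - 3 = 2.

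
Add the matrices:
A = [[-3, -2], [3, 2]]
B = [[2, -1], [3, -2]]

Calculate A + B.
[[-1, -3], [6, 0]]

Add corresponding elements:
(-3)+(2)=-1
(-2)+(-1)=-3
(3)+(3)=6
(2)+(-2)=0
A + B = [[-1, -3], [6, 0]]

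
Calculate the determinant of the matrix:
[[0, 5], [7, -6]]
-35

For a 2×2 matrix [[a, b], [c, d]], det = ad - bc
det = (0)(-6) - (5)(7) = 0 - 35 = -35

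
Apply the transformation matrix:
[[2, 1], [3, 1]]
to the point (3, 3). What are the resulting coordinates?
(9, 12)

Matrix multiplication:
[[2, 1], [3, 1]] × [3, 3]ᵀ
= [2×3 + 1×3, 3×3 + 1×3]ᵀ
= [9.0000, 12.0000]ᵀ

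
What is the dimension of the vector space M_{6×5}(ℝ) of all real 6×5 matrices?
Dimension = 30

A real 6×5 matrix is determined by its 6·5 = 30 independent entries.
A standard basis is {E_ij : 1 ≤ i ≤ 6, 1 ≤ j ≤ 5}, where E_ij has a 1 in position (i, j) and 0 elsewhere — there are 30 such matrices, and they are linearly independent and span M_{6×5}(ℝ).
Therefore dim(M_{6×5}(ℝ)) = 30.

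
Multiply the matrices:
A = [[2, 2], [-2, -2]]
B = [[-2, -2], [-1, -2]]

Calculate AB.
[[-6, -8], [6, 8]]

Each entry (i,j) of AB = sum over k of A[i][k]*B[k][j].
(AB)[0][0] = (2)*(-2) + (2)*(-1) = -6
(AB)[0][1] = (2)*(-2) + (2)*(-2) = -8
(AB)[1][0] = (-2)*(-2) + (-2)*(-1) = 6
(AB)[1][1] = (-2)*(-2) + (-2)*(-2) = 8
AB = [[-6, -8], [6, 8]]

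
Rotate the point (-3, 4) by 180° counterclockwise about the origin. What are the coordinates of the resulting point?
(3, -4)

Rotation matrix R(θ) = [[cos θ, -sin θ], [sin θ, cos θ]]; for θ = 180°:
R = [[-1, 0], [0, -1]]
Result: R × [-3, 4]ᵀ = [-1·-3 + (0)·4, 0·-3 + (-1)·4]ᵀ = (3, -4)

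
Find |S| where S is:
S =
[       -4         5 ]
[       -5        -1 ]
det(S) = 29

For a 2×2 matrix [[a, b], [c, d]], det = a*d - b*c.
det(S) = (-4)*(-1) - (5)*(-5) = 4 + 25 = 29.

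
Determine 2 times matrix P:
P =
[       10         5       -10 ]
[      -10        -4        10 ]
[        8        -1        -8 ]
2P =
[       20        10       -20 ]
[      -20        -8        20 ]
[       16        -2       -16 ]

Scalar multiplication is elementwise: (2P)[i][j] = 2 * P[i][j].
  (2P)[0][0] = 2 * (10) = 20
  (2P)[0][1] = 2 * (5) = 10
  (2P)[0][2] = 2 * (-10) = -20
  (2P)[1][0] = 2 * (-10) = -20
  (2P)[1][1] = 2 * (-4) = -8
  (2P)[1][2] = 2 * (10) = 20
  (2P)[2][0] = 2 * (8) = 16
  (2P)[2][1] = 2 * (-1) = -2
  (2P)[2][2] = 2 * (-8) = -16
2P =
[       20        10       -20 ]
[      -20        -8        20 ]
[       16        -2       -16 ]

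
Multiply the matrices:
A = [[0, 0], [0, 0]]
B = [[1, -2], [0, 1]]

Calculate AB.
[[0, 0], [0, 0]]

Each entry (i,j) of AB = sum over k of A[i][k]*B[k][j].
(AB)[0][0] = (0)*(1) + (0)*(0) = 0
(AB)[0][1] = (0)*(-2) + (0)*(1) = 0
(AB)[1][0] = (0)*(1) + (0)*(0) = 0
(AB)[1][1] = (0)*(-2) + (0)*(1) = 0
AB = [[0, 0], [0, 0]]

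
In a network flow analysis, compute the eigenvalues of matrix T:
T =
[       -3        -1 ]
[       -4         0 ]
λ = -4, 1

Solve det(T - λI) = 0. For a 2×2 matrix the characteristic equation is λ² - (trace)λ + det = 0.
trace(T) = a + d = -3 + 0 = -3.
det(T) = a*d - b*c = (-3)*(0) - (-1)*(-4) = 0 - 4 = -4.
Characteristic equation: λ² - (-3)λ + (-4) = 0.
Discriminant = (-3)² - 4*(-4) = 9 + 16 = 25.
λ = (-3 ± √25) / 2 = (-3 ± 5) / 2 = -4, 1.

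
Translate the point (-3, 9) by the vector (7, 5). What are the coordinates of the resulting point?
(4, 14)

Translation by (7, 5):
x' = -3 + 7 = 4
y' = 9 + 5 = 14
Homogeneous matrix: [[1, 0, 7], [0, 1, 5], [0, 0, 1]]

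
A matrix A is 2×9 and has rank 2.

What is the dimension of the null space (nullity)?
7

The rank-nullity theorem for an m×n matrix states:
rank(A) + nullity(A) = n (the number of columns).
Here n = 9 and rank(A) = 2, so nullity(A) = 9 - 2 = 7.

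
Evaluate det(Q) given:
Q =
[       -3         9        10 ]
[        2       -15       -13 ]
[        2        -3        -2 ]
det(Q) = 69

Expand along row 0 (cofactor expansion): det(Q) = a*(e*i - f*h) - b*(d*i - f*g) + c*(d*h - e*g), where the 3×3 is [[a, b, c], [d, e, f], [g, h, i]].
Minor M_00 = (-15)*(-2) - (-13)*(-3) = 30 - 39 = -9.
Minor M_01 = (2)*(-2) - (-13)*(2) = -4 + 26 = 22.
Minor M_02 = (2)*(-3) - (-15)*(2) = -6 + 30 = 24.
det(Q) = (-3)*(-9) - (9)*(22) + (10)*(24) = 27 - 198 + 240 = 69.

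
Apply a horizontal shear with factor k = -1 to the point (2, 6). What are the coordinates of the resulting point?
(-4, 6)

Shear matrix for horizontal shear with factor k = -1:
[[1, -1], [0, 1]]
Result: (2, 6) → (-4, 6)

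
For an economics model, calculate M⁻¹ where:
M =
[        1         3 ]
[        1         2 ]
det(M) = -1
M⁻¹ =
[       -2         3 ]
[        1        -1 ]

For a 2×2 matrix M = [[a, b], [c, d]] with det(M) ≠ 0, M⁻¹ = (1/det(M)) * [[d, -b], [-c, a]].
det(M) = (1)*(2) - (3)*(1) = 2 - 3 = -1.
M⁻¹ = (1/-1) * [[2, -3], [-1, 1]].
Dividing each entry by -1 and reducing:
M⁻¹ =
[       -2         3 ]
[        1        -1 ]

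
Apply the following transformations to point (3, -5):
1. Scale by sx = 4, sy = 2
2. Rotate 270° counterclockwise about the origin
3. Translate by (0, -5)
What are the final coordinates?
(-10, -17)

Step 1: Scale → (12, -10)
Step 2: Rotate 270° → (-10, -12)
Step 3: Translate → (-10, -17)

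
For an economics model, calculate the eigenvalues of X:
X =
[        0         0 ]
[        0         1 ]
λ = 0, 1

Solve det(X - λI) = 0. For a 2×2 matrix the characteristic equation is λ² - (trace)λ + det = 0.
trace(X) = a + d = 0 + 1 = 1.
det(X) = a*d - b*c = (0)*(1) - (0)*(0) = 0 - 0 = 0.
Characteristic equation: λ² - (1)λ + (0) = 0.
Discriminant = (1)² - 4*(0) = 1 - 0 = 1.
λ = (1 ± √1) / 2 = (1 ± 1) / 2 = 0, 1.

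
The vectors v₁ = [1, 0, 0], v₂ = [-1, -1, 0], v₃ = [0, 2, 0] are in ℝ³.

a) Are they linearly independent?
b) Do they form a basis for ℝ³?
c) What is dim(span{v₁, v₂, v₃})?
Not independent, not a basis, dim(span) = 2

Check whether v₃ can be written as a linear combination of v₁ and v₂.
v₃ = (-2)·v₁ + (-2)·v₂ = [0, 2, 0], so the three vectors are linearly dependent.
Thus they do not form a basis for ℝ³, and dim(span{v₁, v₂, v₃}) = 2 (spanned by v₁ and v₂).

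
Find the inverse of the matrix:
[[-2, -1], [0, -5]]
[[-1/2, 1/10], [0, -1/5]]

For [[a,b],[c,d]], inverse = (1/det)·[[d,-b],[-c,a]]
det = -2·-5 - -1·0 = 10
Inverse = (1/10)·[[-5, 1], [0, -2]]
        = [[-1/2, 1/10], [0, -1/5]]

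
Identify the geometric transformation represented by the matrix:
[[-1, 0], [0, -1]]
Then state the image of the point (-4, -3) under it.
rotation by 180° (or reflection through origin); image of (-4, -3) is (4, 3)

This matches the form [[cos θ, -sin θ], [sin θ, cos θ]] of a rotation matrix; reading off cos θ and sin θ gives the angle.
The matrix [[-1, 0], [0, -1]] represents: rotation by 180° (or reflection through origin).
Applying it to (-4, -3): [-1·-4 + 0·-3, 0·-4 + -1·-3] = (4, 3).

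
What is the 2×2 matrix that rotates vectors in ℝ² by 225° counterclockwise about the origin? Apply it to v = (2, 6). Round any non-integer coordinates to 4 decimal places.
R = [[-√2/2, √2/2], [-√2/2, -√2/2]]; R·v = (2.8284, -5.6569)

A counterclockwise rotation by angle θ in ℝ² has matrix R(θ) = [[cos θ, -sin θ], [sin θ, cos θ]].
For θ = 225°: cos θ = -√2/2, sin θ = -√2/2.
R(225°) = [[-√2/2, √2/2], [-√2/2, -√2/2]].
R·v = [-√2/2·2 + (√2/2)·6, -√2/2·2 + -√2/2·6] = (2.8284, -5.6569).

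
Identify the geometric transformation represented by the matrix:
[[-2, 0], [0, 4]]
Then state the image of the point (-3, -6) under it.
non-uniform scaling by (-2, 4); image of (-3, -6) is (6, -24)

This is diagonal with distinct entries, so it scales the x-axis by -2 and the y-axis by 4.
The matrix [[-2, 0], [0, 4]] represents: non-uniform scaling by (-2, 4).
Applying it to (-3, -6): [-2·-3 + 0·-6, 0·-3 + 4·-6] = (6, -24).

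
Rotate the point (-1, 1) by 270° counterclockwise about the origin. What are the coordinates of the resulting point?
(1, 1)

Rotation matrix R(θ) = [[cos θ, -sin θ], [sin θ, cos θ]]; for θ = 270°:
R = [[0, 1], [-1, 0]]
Result: R × [-1, 1]ᵀ = [0·-1 + (1)·1, -1·-1 + (0)·1]ᵀ = (1, 1)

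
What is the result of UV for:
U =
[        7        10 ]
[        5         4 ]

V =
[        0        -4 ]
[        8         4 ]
UV =
[       80        12 ]
[       32        -4 ]

Matrix multiplication: (UV)[i][j] = sum over k of U[i][k] * V[k][j].
  (UV)[0][0] = (7)*(0) + (10)*(8) = 80
  (UV)[0][1] = (7)*(-4) + (10)*(4) = 12
  (UV)[1][0] = (5)*(0) + (4)*(8) = 32
  (UV)[1][1] = (5)*(-4) + (4)*(4) = -4
UV =
[       80        12 ]
[       32        -4 ]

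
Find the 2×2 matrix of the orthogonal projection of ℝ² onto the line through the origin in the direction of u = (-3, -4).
[[9/25, 12/25], [12/25, 16/25]]

The orthogonal projection onto the line spanned by a nonzero vector u = (a, b) has matrix P = (u uᵀ) / (uᵀ u) = (1/(a² + b²)) · [[a², ab], [ab, b²]].
Here u = (-3, -4), so a² + b² = 9 + 16 = 25.
P = (1/25) · [[9, 12], [12, 16]] = [[9/25, 12/25], [12/25, 16/25]].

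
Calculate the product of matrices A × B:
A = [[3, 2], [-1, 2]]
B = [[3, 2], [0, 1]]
[[9, 8], [-3, 0]]

Matrix multiplication:
C[0][0] = 3×3 + 2×0 = 9
C[0][1] = 3×2 + 2×1 = 8
C[1][0] = -1×3 + 2×0 = -3
C[1][1] = -1×2 + 2×1 = 0
Result: [[9, 8], [-3, 0]]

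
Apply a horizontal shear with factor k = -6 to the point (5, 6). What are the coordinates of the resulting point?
(-31, 6)

Shear matrix for horizontal shear with factor k = -6:
[[1, -6], [0, 1]]
Result: (5, 6) → (-31, 6)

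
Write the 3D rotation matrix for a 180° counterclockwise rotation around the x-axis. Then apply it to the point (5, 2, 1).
R = [[1, 0, 0], [0, -1, 0], [0, 0, -1]]; R·(5, 2, 1) = (5, -2, -1)

Rotation matrix for 180° around x-axis:
cos(180°) = -1, sin(180°) = 0
R = [[1, 0, 0], [0, -1, 0], [0, 0, -1]]
Apply to (5, 2, 1): R·[5, 2, 1]ᵀ = (5, -2, -1)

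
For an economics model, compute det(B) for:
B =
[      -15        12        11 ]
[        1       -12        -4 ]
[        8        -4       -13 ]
det(B) = -1316

Expand along row 0 (cofactor expansion): det(B) = a*(e*i - f*h) - b*(d*i - f*g) + c*(d*h - e*g), where the 3×3 is [[a, b, c], [d, e, f], [g, h, i]].
Minor M_00 = (-12)*(-13) - (-4)*(-4) = 156 - 16 = 140.
Minor M_01 = (1)*(-13) - (-4)*(8) = -13 + 32 = 19.
Minor M_02 = (1)*(-4) - (-12)*(8) = -4 + 96 = 92.
det(B) = (-15)*(140) - (12)*(19) + (11)*(92) = -2100 - 228 + 1012 = -1316.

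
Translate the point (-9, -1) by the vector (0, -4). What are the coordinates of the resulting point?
(-9, -5)

Translation by (0, -4):
x' = -9 + 0 = -9
y' = -1 + -4 = -5
Homogeneous matrix: [[1, 0, 0], [0, 1, -4], [0, 0, 1]]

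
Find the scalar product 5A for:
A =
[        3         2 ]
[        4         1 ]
5A =
[       15        10 ]
[       20         5 ]

Scalar multiplication is elementwise: (5A)[i][j] = 5 * A[i][j].
  (5A)[0][0] = 5 * (3) = 15
  (5A)[0][1] = 5 * (2) = 10
  (5A)[1][0] = 5 * (4) = 20
  (5A)[1][1] = 5 * (1) = 5
5A =
[       15        10 ]
[       20         5 ]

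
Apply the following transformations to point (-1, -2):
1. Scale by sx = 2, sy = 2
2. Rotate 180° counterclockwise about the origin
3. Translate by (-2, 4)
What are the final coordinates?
(0, 8)

Step 1: Scale → (-2, -4)
Step 2: Rotate 180° → (2, 4)
Step 3: Translate → (0, 8)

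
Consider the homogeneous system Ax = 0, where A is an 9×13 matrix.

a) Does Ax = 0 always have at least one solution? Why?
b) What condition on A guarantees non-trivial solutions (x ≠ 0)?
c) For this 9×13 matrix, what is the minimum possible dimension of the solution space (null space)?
a) Yes, x = 0 is always a solution. b) When A has linearly dependent columns (rank < n). c) Minimum nullity = 4.

a) x = 0 satisfies A·0 = 0, so the zero vector is always a solution.
b) Non-trivial solutions exist iff the columns of A are linearly dependent, equivalently rank(A) < n (the number of columns).
c) By rank-nullity, rank(A) + nullity(A) = n = 13. Since A has only 9 rows, rank(A) ≤ 9, so nullity(A) ≥ 13 - 9 = 4.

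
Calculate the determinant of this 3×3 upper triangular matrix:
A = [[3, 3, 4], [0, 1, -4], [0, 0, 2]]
6

The determinant of a triangular matrix is the product of its diagonal entries (the off-diagonal entries above the diagonal do not affect it).
det(A) = (3) * (1) * (2) = 6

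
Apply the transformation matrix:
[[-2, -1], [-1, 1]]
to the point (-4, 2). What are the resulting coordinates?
(6, 6)

Matrix multiplication:
[[-2, -1], [-1, 1]] × [-4, 2]ᵀ
= [-2×-4 + -1×2, -1×-4 + 1×2]ᵀ
= [6.0000, 6.0000]ᵀ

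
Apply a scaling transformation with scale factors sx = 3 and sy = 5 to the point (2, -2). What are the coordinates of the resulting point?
(6, -10)

Scaling matrix:
[[3, 0], [0, 5]]
Result: (2 × 3, -2 × 5) = (6, -10)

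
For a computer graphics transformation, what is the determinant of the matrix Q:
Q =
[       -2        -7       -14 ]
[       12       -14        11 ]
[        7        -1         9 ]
det(Q) = -757

Expand along row 0 (cofactor expansion): det(Q) = a*(e*i - f*h) - b*(d*i - f*g) + c*(d*h - e*g), where the 3×3 is [[a, b, c], [d, e, f], [g, h, i]].
Minor M_00 = (-14)*(9) - (11)*(-1) = -126 + 11 = -115.
Minor M_01 = (12)*(9) - (11)*(7) = 108 - 77 = 31.
Minor M_02 = (12)*(-1) - (-14)*(7) = -12 + 98 = 86.
det(Q) = (-2)*(-115) - (-7)*(31) + (-14)*(86) = 230 + 217 - 1204 = -757.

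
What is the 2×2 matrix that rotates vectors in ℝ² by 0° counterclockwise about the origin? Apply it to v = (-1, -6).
R = [[1, 0], [0, 1]]; R·v = (-1, -6)

A counterclockwise rotation by angle θ in ℝ² has matrix R(θ) = [[cos θ, -sin θ], [sin θ, cos θ]].
For θ = 0°: cos θ = 1, sin θ = 0.
R(0°) = [[1, 0], [0, 1]].
R·v = [1·-1 + (0)·-6, 0·-1 + 1·-6] = (-1, -6).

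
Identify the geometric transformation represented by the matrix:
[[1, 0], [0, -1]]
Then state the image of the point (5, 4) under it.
reflection across the x-axis; image of (5, 4) is (5, -4)

This is a symmetric orthogonal matrix with determinant -1, which characterizes a reflection in ℝ².
The matrix [[1, 0], [0, -1]] represents: reflection across the x-axis.
Applying it to (5, 4): [1·5 + 0·4, 0·5 + -1·4] = (5, -4).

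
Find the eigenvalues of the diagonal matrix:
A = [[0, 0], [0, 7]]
λ₁ = 0, λ₂ = 7

The characteristic polynomial of A is det(A - λI) = (0 - λ)(7 - λ) = 0.
The roots are λ = 0 and λ = 7, so the eigenvalues are the diagonal entries.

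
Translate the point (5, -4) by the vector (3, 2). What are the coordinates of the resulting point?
(8, -2)

Translation by (3, 2):
x' = 5 + 3 = 8
y' = -4 + 2 = -2
Homogeneous matrix: [[1, 0, 3], [0, 1, 2], [0, 0, 1]]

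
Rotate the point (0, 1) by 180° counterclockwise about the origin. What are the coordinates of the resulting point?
(0, -1)

Rotation matrix R(θ) = [[cos θ, -sin θ], [sin θ, cos θ]]; for θ = 180°:
R = [[-1, 0], [0, -1]]
Result: R × [0, 1]ᵀ = [-1·0 + (0)·1, 0·0 + (-1)·1]ᵀ = (0, -1)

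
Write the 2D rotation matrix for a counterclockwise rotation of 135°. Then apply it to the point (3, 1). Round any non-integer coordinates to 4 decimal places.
R = [[-√2/2, -√2/2], [√2/2, -√2/2]]; R·(3, 1) = (-2.8284, 1.4142)

Rotation matrix formula: R(θ) = [[cos θ, -sin θ], [sin θ, cos θ]]
For θ = 135°:
cos(135°) = -√2/2
sin(135°) = √2/2
R = [[-√2/2, -√2/2], [√2/2, -√2/2]]
Apply to (3, 1): [-√2/2·3 + (-√2/2)·1, √2/2·3 + -√2/2·1] = (-2.8284, 1.4142)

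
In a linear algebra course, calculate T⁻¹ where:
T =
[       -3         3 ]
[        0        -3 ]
det(T) = 9
T⁻¹ =
[     -1/3      -1/3 ]
[        0      -1/3 ]

For a 2×2 matrix T = [[a, b], [c, d]] with det(T) ≠ 0, T⁻¹ = (1/det(T)) * [[d, -b], [-c, a]].
det(T) = (-3)*(-3) - (3)*(0) = 9 - 0 = 9.
T⁻¹ = (1/9) * [[-3, -3], [0, -3]].
Dividing each entry by 9 and reducing:
T⁻¹ =
[     -1/3      -1/3 ]
[        0      -1/3 ]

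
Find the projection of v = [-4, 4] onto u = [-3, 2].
[-60/13, 40/13]

The projection of v onto u is proj_u(v) = ((v·u) / (u·u)) · u.
v·u = (-4)*(-3) + (4)*(2) = 20.
u·u = (-3)*(-3) + (2)*(2) = 13.
coefficient = 20 / 13 = 20/13.
proj_u(v) = 20/13 · [-3, 2] = [-60/13, 40/13].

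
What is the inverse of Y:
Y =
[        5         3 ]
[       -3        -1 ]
det(Y) = 4
Y⁻¹ =
[     -1/4      -3/4 ]
[      3/4       5/4 ]

For a 2×2 matrix Y = [[a, b], [c, d]] with det(Y) ≠ 0, Y⁻¹ = (1/det(Y)) * [[d, -b], [-c, a]].
det(Y) = (5)*(-1) - (3)*(-3) = -5 + 9 = 4.
Y⁻¹ = (1/4) * [[-1, -3], [3, 5]].
Dividing each entry by 4 and reducing:
Y⁻¹ =
[     -1/4      -3/4 ]
[      3/4       5/4 ]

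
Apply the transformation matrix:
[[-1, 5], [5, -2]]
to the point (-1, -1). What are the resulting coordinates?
(-4, -3)

Matrix multiplication:
[[-1, 5], [5, -2]] × [-1, -1]ᵀ
= [-1×-1 + 5×-1, 5×-1 + -2×-1]ᵀ
= [-4.0000, -3.0000]ᵀ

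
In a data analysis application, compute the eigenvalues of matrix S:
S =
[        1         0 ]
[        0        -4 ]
λ = -4, 1

Solve det(S - λI) = 0. For a 2×2 matrix the characteristic equation is λ² - (trace)λ + det = 0.
trace(S) = a + d = 1 - 4 = -3.
det(S) = a*d - b*c = (1)*(-4) - (0)*(0) = -4 - 0 = -4.
Characteristic equation: λ² - (-3)λ + (-4) = 0.
Discriminant = (-3)² - 4*(-4) = 9 + 16 = 25.
λ = (-3 ± √25) / 2 = (-3 ± 5) / 2 = -4, 1.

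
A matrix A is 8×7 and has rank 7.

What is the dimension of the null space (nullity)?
0

The rank-nullity theorem for an m×n matrix states:
rank(A) + nullity(A) = n (the number of columns).
Here n = 7 and rank(A) = 7, so nullity(A) = 7 - 7 = 0.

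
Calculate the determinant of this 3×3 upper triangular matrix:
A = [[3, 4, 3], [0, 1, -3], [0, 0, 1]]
3

The determinant of a triangular matrix is the product of its diagonal entries (the off-diagonal entries above the diagonal do not affect it).
det(A) = (3) * (1) * (1) = 3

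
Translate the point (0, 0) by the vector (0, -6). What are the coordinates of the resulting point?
(0, -6)

Translation by (0, -6):
x' = 0 + 0 = 0
y' = 0 + -6 = -6
Homogeneous matrix: [[1, 0, 0], [0, 1, -6], [0, 0, 1]]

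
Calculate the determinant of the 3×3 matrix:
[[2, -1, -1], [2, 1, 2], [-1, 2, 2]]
-3

Expansion along first row:
det = 2·det([[1,2],[2,2]]) - -1·det([[2,2],[-1,2]]) + -1·det([[2,1],[-1,2]])
    = 2·(1·2 - 2·2) - -1·(2·2 - 2·-1) + -1·(2·2 - 1·-1)
    = 2·-2 - -1·6 + -1·5
    = -4 + 6 + -5 = -3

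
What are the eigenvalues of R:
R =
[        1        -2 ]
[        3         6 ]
λ = 3, 4

Solve det(R - λI) = 0. For a 2×2 matrix the characteristic equation is λ² - (trace)λ + det = 0.
trace(R) = a + d = 1 + 6 = 7.
det(R) = a*d - b*c = (1)*(6) - (-2)*(3) = 6 + 6 = 12.
Characteristic equation: λ² - (7)λ + (12) = 0.
Discriminant = (7)² - 4*(12) = 49 - 48 = 1.
λ = (7 ± √1) / 2 = (7 ± 1) / 2 = 3, 4.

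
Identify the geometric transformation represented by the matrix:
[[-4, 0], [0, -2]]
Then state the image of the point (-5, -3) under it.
non-uniform scaling by (-4, -2); image of (-5, -3) is (20, 6)

This is diagonal with distinct entries, so it scales the x-axis by -4 and the y-axis by -2.
The matrix [[-4, 0], [0, -2]] represents: non-uniform scaling by (-4, -2).
Applying it to (-5, -3): [-4·-5 + 0·-3, 0·-5 + -2·-3] = (20, 6).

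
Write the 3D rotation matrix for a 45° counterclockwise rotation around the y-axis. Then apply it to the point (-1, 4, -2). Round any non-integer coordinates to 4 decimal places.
R = [[√2/2, 0, √2/2], [0, 1, 0], [-√2/2, 0, √2/2]]; R·(-1, 4, -2) = (-2.1213, 4.0000, -0.7071)

Rotation matrix for 45° around y-axis:
cos(45°) = √2/2, sin(45°) = √2/2
R = [[√2/2, 0, √2/2], [0, 1, 0], [-√2/2, 0, √2/2]]
Apply to (-1, 4, -2): R·[-1, 4, -2]ᵀ = (-2.1213, 4.0000, -0.7071)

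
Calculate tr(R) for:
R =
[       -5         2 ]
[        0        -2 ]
tr(R) = -5 - 2 = -7

The trace of a square matrix is the sum of its diagonal entries.
Diagonal entries of R: R[0][0] = -5, R[1][1] = -2.
tr(R) = -5 - 2 = -7.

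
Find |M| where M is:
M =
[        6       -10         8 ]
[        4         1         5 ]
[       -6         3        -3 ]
det(M) = 216

Expand along row 0 (cofactor expansion): det(M) = a*(e*i - f*h) - b*(d*i - f*g) + c*(d*h - e*g), where the 3×3 is [[a, b, c], [d, e, f], [g, h, i]].
Minor M_00 = (1)*(-3) - (5)*(3) = -3 - 15 = -18.
Minor M_01 = (4)*(-3) - (5)*(-6) = -12 + 30 = 18.
Minor M_02 = (4)*(3) - (1)*(-6) = 12 + 6 = 18.
det(M) = (6)*(-18) - (-10)*(18) + (8)*(18) = -108 + 180 + 144 = 216.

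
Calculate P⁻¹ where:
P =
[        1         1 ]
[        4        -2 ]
det(P) = -6
P⁻¹ =
[      1/3       1/6 ]
[      2/3      -1/6 ]

For a 2×2 matrix P = [[a, b], [c, d]] with det(P) ≠ 0, P⁻¹ = (1/det(P)) * [[d, -b], [-c, a]].
det(P) = (1)*(-2) - (1)*(4) = -2 - 4 = -6.
P⁻¹ = (1/-6) * [[-2, -1], [-4, 1]].
Dividing each entry by -6 and reducing:
P⁻¹ =
[      1/3       1/6 ]
[      2/3      -1/6 ]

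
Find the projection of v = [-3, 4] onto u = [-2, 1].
[-4, 2]

The projection of v onto u is proj_u(v) = ((v·u) / (u·u)) · u.
v·u = (-3)*(-2) + (4)*(1) = 10.
u·u = (-2)*(-2) + (1)*(1) = 5.
coefficient = 10 / 5 = 2.
proj_u(v) = 2 · [-2, 1] = [-4, 2].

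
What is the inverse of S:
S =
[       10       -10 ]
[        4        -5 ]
det(S) = -10
S⁻¹ =
[      1/2        -1 ]
[      2/5        -1 ]

For a 2×2 matrix S = [[a, b], [c, d]] with det(S) ≠ 0, S⁻¹ = (1/det(S)) * [[d, -b], [-c, a]].
det(S) = (10)*(-5) - (-10)*(4) = -50 + 40 = -10.
S⁻¹ = (1/-10) * [[-5, 10], [-4, 10]].
Dividing each entry by -10 and reducing:
S⁻¹ =
[      1/2        -1 ]
[      2/5        -1 ]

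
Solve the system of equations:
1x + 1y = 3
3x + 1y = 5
x = 1, y = 2

Use elimination (row reduction):
Equation 1: 1x + 1y = 3.
Equation 2: 3x + 1y = 5.
Multiply Eq1 by 3 and Eq2 by 1: 3x + 3y = 9;  3x + 1y = 5.
Subtract: (-2)y = -4, so y = 2.
Back-substitute into Eq1: 1x + 1*(2) = 3, so x = 1.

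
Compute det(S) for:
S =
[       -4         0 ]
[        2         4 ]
det(S) = -16

For a 2×2 matrix [[a, b], [c, d]], det = a*d - b*c.
det(S) = (-4)*(4) - (0)*(2) = -16 - 0 = -16.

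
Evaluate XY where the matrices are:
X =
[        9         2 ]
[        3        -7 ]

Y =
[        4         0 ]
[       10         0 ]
XY =
[       56         0 ]
[      -58         0 ]

Matrix multiplication: (XY)[i][j] = sum over k of X[i][k] * Y[k][j].
  (XY)[0][0] = (9)*(4) + (2)*(10) = 56
  (XY)[0][1] = (9)*(0) + (2)*(0) = 0
  (XY)[1][0] = (3)*(4) + (-7)*(10) = -58
  (XY)[1][1] = (3)*(0) + (-7)*(0) = 0
XY =
[       56         0 ]
[      -58         0 ]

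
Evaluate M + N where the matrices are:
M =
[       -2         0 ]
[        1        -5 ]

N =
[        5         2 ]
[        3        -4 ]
M + N =
[        3         2 ]
[        4        -9 ]

Matrix addition is elementwise: (M+N)[i][j] = M[i][j] + N[i][j].
  (M+N)[0][0] = (-2) + (5) = 3
  (M+N)[0][1] = (0) + (2) = 2
  (M+N)[1][0] = (1) + (3) = 4
  (M+N)[1][1] = (-5) + (-4) = -9
M + N =
[        3         2 ]
[        4        -9 ]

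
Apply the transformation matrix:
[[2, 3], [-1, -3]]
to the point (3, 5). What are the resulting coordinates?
(21, -18)

Matrix multiplication:
[[2, 3], [-1, -3]] × [3, 5]ᵀ
= [2×3 + 3×5, -1×3 + -3×5]ᵀ
= [21.0000, -18.0000]ᵀ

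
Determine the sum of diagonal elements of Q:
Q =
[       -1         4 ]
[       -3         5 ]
tr(Q) = -1 + 5 = 4

The trace of a square matrix is the sum of its diagonal entries.
Diagonal entries of Q: Q[0][0] = -1, Q[1][1] = 5.
tr(Q) = -1 + 5 = 4.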